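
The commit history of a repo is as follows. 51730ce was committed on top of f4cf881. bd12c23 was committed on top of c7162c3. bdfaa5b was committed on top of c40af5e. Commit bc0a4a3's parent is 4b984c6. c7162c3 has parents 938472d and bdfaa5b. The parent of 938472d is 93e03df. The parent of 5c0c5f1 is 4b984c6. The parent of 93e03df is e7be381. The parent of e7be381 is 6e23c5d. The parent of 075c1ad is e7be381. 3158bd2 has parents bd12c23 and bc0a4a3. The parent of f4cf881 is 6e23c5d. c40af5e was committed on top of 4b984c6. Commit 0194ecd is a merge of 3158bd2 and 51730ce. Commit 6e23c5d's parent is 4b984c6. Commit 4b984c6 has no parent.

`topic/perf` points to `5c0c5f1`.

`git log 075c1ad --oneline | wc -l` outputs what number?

Walking parent pointers from 075c1ad: reachable set = {075c1ad, 4b984c6, 6e23c5d, e7be381}.
That is 4 commits.

4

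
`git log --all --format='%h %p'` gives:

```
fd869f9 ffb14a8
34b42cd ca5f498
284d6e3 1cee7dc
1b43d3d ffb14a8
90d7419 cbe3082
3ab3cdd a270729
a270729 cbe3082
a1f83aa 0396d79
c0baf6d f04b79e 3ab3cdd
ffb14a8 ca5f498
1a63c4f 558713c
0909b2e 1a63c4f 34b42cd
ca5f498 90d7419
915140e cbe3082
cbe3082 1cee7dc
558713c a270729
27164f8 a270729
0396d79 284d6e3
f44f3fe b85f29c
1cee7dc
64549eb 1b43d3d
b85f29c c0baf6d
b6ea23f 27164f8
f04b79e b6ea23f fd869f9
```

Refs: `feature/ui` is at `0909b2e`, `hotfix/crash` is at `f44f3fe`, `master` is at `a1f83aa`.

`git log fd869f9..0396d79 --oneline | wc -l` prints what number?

2

Reachable from 0396d79: {0396d79, 1cee7dc, 284d6e3}.
Reachable from fd869f9: {1cee7dc, 90d7419, ca5f498, cbe3082, fd869f9, ffb14a8}.
In 0396d79's history but not fd869f9's: {0396d79, 284d6e3} — 2 commits.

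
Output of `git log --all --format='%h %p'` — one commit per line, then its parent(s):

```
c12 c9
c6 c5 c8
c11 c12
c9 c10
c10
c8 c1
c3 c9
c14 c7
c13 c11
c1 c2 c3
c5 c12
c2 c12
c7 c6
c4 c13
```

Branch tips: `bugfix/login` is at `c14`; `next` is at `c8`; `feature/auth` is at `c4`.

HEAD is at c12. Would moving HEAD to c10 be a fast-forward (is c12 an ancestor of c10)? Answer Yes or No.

No

A fast-forward from c12 to c10 is possible iff c12 is an ancestor of c10.
Ancestors of c10: {c10}.
c12 is not among them, so fast-forward is not possible.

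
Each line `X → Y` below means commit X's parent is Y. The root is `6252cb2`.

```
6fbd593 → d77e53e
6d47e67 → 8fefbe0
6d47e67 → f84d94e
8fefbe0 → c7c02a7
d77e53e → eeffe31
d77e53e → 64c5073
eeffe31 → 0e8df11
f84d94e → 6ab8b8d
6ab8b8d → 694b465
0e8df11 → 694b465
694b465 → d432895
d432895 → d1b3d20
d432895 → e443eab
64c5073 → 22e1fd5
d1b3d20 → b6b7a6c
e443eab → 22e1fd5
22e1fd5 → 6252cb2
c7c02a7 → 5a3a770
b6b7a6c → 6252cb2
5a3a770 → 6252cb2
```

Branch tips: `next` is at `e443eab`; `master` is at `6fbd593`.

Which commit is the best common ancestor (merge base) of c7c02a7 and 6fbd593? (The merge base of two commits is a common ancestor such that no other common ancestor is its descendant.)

Ancestors of c7c02a7: {5a3a770, 6252cb2, c7c02a7}.
Ancestors of 6fbd593: {0e8df11, 22e1fd5, 6252cb2, 64c5073, 694b465, 6fbd593, b6b7a6c, d1b3d20, d432895, d77e53e, e443eab, eeffe31}.
Common ancestors: {6252cb2}.
The only common ancestor is 6252cb2, so it is the merge base.

6252cb2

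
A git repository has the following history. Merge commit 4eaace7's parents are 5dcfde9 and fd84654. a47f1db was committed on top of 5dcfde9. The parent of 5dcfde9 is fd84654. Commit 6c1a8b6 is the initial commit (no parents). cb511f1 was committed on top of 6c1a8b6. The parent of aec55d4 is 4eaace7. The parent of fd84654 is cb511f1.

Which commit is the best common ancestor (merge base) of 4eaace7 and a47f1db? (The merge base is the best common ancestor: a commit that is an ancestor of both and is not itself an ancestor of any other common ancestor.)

5dcfde9

Ancestors of 4eaace7: {4eaace7, 5dcfde9, 6c1a8b6, cb511f1, fd84654}.
Ancestors of a47f1db: {5dcfde9, 6c1a8b6, a47f1db, cb511f1, fd84654}.
Common ancestors: {5dcfde9, 6c1a8b6, cb511f1, fd84654}.
Among these, 5dcfde9 is not an ancestor of any other common ancestor — it is the merge base.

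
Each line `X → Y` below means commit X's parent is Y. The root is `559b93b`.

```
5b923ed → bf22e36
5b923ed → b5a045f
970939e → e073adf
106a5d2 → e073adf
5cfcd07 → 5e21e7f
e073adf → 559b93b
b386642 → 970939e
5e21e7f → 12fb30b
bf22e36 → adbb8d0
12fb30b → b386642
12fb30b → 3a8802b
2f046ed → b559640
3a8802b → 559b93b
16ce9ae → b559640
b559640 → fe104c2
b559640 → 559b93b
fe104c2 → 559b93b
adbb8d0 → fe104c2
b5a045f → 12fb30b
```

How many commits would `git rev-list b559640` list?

3

Walking parent pointers from b559640: reachable set = {559b93b, b559640, fe104c2}.
That is 3 commits.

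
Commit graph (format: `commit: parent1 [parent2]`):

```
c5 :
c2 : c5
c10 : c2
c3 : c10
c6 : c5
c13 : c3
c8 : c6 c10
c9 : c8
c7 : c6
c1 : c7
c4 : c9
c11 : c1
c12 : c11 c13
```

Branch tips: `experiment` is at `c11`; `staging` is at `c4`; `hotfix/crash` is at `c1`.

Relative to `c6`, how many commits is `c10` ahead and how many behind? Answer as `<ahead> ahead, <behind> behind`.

Reachable from c10: {c10, c2, c5}.
Reachable from c6: {c5, c6}.
Only in c10's history (ahead): {c10, c2} — 2.
Only in c6's history (behind): {c6} — 1.

2 ahead, 1 behind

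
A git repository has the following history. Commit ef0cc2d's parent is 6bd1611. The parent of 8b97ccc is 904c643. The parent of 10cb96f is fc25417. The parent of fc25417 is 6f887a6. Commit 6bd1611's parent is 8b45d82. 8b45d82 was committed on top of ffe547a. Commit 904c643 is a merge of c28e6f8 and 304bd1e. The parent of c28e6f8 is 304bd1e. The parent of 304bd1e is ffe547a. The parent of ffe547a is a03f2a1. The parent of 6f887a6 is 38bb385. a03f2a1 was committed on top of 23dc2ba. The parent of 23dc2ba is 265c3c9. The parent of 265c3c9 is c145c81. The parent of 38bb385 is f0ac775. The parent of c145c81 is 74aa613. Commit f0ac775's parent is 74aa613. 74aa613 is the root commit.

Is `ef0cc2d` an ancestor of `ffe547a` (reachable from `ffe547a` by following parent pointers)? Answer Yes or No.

Ancestors of ffe547a: {23dc2ba, 265c3c9, 74aa613, a03f2a1, c145c81, ffe547a}.
ef0cc2d is not in that set, so it is not an ancestor of ffe547a.

No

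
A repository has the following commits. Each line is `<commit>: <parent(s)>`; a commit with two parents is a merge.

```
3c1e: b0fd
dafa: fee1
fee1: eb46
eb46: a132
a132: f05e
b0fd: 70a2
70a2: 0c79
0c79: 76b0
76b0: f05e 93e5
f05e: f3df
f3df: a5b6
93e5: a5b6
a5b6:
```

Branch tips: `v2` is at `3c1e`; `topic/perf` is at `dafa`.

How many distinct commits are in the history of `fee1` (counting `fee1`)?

6

Walking parent pointers from fee1: reachable set = {a132, a5b6, eb46, f05e, f3df, fee1}.
That is 6 commits.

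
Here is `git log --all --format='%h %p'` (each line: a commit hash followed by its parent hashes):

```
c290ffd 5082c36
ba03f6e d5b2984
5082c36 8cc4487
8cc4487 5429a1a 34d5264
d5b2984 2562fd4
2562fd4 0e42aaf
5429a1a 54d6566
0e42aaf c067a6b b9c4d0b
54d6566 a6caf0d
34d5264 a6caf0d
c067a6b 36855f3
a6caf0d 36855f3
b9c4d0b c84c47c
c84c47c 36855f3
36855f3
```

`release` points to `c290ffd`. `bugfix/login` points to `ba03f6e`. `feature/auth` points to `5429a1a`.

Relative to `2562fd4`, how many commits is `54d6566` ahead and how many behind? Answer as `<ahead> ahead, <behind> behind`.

2 ahead, 5 behind

Reachable from 54d6566: {36855f3, 54d6566, a6caf0d}.
Reachable from 2562fd4: {0e42aaf, 2562fd4, 36855f3, b9c4d0b, c067a6b, c84c47c}.
Only in 54d6566's history (ahead): {54d6566, a6caf0d} — 2.
Only in 2562fd4's history (behind): {0e42aaf, 2562fd4, b9c4d0b, c067a6b, c84c47c} — 5.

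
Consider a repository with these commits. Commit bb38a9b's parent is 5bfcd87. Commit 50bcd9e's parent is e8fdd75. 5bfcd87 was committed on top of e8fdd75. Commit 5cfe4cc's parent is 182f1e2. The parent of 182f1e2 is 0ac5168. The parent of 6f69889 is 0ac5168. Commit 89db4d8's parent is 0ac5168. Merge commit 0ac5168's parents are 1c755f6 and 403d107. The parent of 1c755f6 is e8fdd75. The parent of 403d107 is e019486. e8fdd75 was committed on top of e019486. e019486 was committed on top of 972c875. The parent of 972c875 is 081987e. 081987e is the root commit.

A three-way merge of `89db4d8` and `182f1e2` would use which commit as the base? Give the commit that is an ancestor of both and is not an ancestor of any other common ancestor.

0ac5168

Ancestors of 89db4d8: {081987e, 0ac5168, 1c755f6, 403d107, 89db4d8, 972c875, e019486, e8fdd75}.
Ancestors of 182f1e2: {081987e, 0ac5168, 182f1e2, 1c755f6, 403d107, 972c875, e019486, e8fdd75}.
Common ancestors: {081987e, 0ac5168, 1c755f6, 403d107, 972c875, e019486, e8fdd75}.
Among these, 0ac5168 is not an ancestor of any other common ancestor — it is the merge base.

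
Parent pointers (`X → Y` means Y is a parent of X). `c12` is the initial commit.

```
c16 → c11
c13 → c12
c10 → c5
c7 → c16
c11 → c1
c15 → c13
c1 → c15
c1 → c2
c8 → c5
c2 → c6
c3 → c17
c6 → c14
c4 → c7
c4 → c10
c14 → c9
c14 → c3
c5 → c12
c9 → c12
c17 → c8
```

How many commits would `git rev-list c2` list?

Walking parent pointers from c2: reachable set = {c12, c14, c17, c2, c3, c5, c6, c8, c9}.
That is 9 commits.

9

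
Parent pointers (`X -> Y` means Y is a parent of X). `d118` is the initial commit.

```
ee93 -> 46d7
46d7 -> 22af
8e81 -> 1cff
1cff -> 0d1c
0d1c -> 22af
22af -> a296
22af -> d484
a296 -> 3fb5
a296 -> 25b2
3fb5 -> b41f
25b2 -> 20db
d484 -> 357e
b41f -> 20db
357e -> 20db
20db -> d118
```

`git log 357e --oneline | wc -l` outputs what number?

3

Walking parent pointers from 357e: reachable set = {20db, 357e, d118}.
That is 3 commits.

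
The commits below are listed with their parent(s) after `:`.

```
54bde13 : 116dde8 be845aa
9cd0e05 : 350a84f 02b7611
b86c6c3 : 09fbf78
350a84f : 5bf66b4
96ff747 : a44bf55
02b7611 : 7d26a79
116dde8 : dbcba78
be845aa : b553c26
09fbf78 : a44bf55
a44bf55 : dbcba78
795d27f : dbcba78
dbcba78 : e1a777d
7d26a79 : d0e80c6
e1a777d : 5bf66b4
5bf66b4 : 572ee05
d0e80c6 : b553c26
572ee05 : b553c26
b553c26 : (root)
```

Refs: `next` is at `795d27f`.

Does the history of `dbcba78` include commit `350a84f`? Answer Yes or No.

No

Ancestors of dbcba78: {572ee05, 5bf66b4, b553c26, dbcba78, e1a777d}.
350a84f is not in that set, so it is not an ancestor of dbcba78.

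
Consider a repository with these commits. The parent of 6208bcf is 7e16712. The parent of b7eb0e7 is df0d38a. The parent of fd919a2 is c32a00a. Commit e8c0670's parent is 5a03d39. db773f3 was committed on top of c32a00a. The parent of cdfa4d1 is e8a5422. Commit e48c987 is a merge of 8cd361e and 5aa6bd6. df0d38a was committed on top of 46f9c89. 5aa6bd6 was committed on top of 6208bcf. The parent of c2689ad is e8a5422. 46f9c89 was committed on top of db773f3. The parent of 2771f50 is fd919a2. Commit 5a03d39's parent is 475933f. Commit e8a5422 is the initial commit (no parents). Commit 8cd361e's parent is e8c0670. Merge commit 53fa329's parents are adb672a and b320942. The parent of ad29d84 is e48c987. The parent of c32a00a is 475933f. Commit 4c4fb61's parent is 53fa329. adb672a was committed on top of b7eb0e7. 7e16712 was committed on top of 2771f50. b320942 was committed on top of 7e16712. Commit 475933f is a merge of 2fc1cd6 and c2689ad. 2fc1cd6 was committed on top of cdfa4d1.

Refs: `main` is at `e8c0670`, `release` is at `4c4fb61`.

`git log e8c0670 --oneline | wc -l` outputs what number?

7

Walking parent pointers from e8c0670: reachable set = {2fc1cd6, 475933f, 5a03d39, c2689ad, cdfa4d1, e8a5422, e8c0670}.
That is 7 commits.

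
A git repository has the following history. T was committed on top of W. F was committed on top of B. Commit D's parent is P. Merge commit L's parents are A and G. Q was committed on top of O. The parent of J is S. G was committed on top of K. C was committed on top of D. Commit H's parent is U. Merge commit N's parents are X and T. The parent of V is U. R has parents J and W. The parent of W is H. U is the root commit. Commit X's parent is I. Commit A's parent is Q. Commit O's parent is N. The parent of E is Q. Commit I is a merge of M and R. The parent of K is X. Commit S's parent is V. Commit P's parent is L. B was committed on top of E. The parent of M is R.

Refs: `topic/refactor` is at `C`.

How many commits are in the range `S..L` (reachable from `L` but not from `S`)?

Reachable from L: {A, G, H, I, J, K, L, M, N, O, Q, R, S, T, U, V, W, X}.
Reachable from S: {S, U, V}.
In L's history but not S's: {A, G, H, I, J, K, L, M, N, O, Q, R, T, W, X} — 15 commits.

15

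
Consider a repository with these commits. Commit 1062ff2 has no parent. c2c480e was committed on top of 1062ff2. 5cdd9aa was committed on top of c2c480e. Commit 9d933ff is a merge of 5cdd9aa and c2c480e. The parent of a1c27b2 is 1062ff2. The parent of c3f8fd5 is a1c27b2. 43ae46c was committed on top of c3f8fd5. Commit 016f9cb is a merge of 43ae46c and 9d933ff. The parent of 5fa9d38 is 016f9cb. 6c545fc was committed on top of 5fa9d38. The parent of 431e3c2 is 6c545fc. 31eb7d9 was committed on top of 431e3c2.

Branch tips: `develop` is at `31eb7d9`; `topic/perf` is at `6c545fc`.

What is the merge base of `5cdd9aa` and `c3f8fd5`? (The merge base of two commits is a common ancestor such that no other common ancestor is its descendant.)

1062ff2

Ancestors of 5cdd9aa: {1062ff2, 5cdd9aa, c2c480e}.
Ancestors of c3f8fd5: {1062ff2, a1c27b2, c3f8fd5}.
Common ancestors: {1062ff2}.
The only common ancestor is 1062ff2, so it is the merge base.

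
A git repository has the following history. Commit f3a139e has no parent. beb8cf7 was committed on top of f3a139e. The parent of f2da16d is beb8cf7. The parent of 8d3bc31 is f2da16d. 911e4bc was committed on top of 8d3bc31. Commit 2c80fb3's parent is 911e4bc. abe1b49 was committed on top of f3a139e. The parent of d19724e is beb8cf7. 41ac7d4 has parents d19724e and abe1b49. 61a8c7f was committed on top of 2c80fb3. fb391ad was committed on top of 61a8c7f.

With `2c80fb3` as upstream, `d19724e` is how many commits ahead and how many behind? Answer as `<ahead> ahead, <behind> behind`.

1 ahead, 4 behind

Reachable from d19724e: {beb8cf7, d19724e, f3a139e}.
Reachable from 2c80fb3: {2c80fb3, 8d3bc31, 911e4bc, beb8cf7, f2da16d, f3a139e}.
Only in d19724e's history (ahead): {d19724e} — 1.
Only in 2c80fb3's history (behind): {2c80fb3, 8d3bc31, 911e4bc, f2da16d} — 4.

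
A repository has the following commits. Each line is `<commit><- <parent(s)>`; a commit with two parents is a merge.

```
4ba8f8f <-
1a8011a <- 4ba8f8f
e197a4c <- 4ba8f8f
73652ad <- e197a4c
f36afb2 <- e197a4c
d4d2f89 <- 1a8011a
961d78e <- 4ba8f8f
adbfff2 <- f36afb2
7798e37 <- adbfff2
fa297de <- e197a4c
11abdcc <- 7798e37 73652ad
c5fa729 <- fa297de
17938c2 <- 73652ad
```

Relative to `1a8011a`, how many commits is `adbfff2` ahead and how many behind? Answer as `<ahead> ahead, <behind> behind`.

3 ahead, 1 behind

Reachable from adbfff2: {4ba8f8f, adbfff2, e197a4c, f36afb2}.
Reachable from 1a8011a: {1a8011a, 4ba8f8f}.
Only in adbfff2's history (ahead): {adbfff2, e197a4c, f36afb2} — 3.
Only in 1a8011a's history (behind): {1a8011a} — 1.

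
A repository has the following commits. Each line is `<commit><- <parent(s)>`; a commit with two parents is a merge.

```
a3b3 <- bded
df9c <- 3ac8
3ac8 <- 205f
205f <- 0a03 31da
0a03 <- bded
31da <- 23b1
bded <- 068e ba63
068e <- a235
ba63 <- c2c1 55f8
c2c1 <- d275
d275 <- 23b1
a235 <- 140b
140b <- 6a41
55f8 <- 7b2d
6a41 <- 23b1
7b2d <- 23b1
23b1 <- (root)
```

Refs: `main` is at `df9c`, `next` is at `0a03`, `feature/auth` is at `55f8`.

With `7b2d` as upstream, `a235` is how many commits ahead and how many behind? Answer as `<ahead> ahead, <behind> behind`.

Reachable from a235: {140b, 23b1, 6a41, a235}.
Reachable from 7b2d: {23b1, 7b2d}.
Only in a235's history (ahead): {140b, 6a41, a235} — 3.
Only in 7b2d's history (behind): {7b2d} — 1.

3 ahead, 1 behind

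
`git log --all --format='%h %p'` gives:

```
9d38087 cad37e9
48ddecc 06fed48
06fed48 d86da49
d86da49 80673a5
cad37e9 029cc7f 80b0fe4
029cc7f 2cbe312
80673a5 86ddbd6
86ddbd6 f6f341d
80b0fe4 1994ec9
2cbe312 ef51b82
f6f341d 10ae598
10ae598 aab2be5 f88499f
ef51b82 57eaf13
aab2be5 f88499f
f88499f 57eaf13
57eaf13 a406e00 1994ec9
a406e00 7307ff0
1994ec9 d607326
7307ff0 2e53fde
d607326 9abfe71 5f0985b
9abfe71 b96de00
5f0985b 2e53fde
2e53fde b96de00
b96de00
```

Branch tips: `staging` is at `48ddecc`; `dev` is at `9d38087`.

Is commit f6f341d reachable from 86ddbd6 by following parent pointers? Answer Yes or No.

Yes

Ancestors of 86ddbd6 (commits reachable by following parents): {10ae598, 1994ec9, 2e53fde, 57eaf13, 5f0985b, 7307ff0, 86ddbd6, 9abfe71, a406e00, aab2be5, b96de00, d607326, f6f341d, f88499f}.
f6f341d is in that set, so it is an ancestor of 86ddbd6.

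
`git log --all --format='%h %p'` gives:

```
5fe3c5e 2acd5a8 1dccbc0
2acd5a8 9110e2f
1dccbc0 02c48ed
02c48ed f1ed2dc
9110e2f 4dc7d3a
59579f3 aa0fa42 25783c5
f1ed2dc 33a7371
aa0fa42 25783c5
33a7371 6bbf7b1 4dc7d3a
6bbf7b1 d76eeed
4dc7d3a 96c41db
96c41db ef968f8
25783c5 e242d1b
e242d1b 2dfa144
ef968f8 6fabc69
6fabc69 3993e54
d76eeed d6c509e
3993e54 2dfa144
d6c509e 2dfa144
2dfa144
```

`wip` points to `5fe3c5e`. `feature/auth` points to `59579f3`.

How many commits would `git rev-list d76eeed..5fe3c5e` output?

Reachable from 5fe3c5e: {02c48ed, 1dccbc0, 2acd5a8, 2dfa144, 33a7371, 3993e54, 4dc7d3a, 5fe3c5e, 6bbf7b1, 6fabc69, 9110e2f, 96c41db, d6c509e, d76eeed, ef968f8, f1ed2dc}.
Reachable from d76eeed: {2dfa144, d6c509e, d76eeed}.
In 5fe3c5e's history but not d76eeed's: {02c48ed, 1dccbc0, 2acd5a8, 33a7371, 3993e54, 4dc7d3a, 5fe3c5e, 6bbf7b1, 6fabc69, 9110e2f, 96c41db, ef968f8, f1ed2dc} — 13 commits.

13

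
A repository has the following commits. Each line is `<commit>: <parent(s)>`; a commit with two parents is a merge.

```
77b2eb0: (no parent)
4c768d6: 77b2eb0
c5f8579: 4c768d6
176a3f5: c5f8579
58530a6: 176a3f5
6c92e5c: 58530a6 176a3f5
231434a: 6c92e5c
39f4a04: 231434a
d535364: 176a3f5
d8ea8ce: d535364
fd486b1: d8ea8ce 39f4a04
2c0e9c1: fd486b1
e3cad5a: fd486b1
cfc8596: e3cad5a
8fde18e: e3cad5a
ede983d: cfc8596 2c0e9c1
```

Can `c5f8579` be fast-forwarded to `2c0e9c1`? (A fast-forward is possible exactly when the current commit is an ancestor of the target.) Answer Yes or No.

Yes

A fast-forward from c5f8579 to 2c0e9c1 is possible iff c5f8579 is an ancestor of 2c0e9c1.
Ancestors of 2c0e9c1: {176a3f5, 231434a, 2c0e9c1, 39f4a04, 4c768d6, 58530a6, 6c92e5c, 77b2eb0, c5f8579, d535364, d8ea8ce, fd486b1}.
c5f8579 is among them, so fast-forward is possible.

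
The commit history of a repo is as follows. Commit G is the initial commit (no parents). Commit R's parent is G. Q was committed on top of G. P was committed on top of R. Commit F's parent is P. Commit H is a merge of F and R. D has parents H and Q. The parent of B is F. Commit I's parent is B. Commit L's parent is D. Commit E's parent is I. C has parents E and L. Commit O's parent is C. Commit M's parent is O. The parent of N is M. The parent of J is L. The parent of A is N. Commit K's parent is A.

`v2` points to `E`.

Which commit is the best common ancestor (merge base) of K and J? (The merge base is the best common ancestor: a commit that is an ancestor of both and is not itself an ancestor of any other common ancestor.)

L

Ancestors of K: {A, B, C, D, E, F, G, H, I, K, L, M, N, O, P, Q, R}.
Ancestors of J: {D, F, G, H, J, L, P, Q, R}.
Common ancestors: {D, F, G, H, L, P, Q, R}.
Among these, L is not an ancestor of any other common ancestor — it is the merge base.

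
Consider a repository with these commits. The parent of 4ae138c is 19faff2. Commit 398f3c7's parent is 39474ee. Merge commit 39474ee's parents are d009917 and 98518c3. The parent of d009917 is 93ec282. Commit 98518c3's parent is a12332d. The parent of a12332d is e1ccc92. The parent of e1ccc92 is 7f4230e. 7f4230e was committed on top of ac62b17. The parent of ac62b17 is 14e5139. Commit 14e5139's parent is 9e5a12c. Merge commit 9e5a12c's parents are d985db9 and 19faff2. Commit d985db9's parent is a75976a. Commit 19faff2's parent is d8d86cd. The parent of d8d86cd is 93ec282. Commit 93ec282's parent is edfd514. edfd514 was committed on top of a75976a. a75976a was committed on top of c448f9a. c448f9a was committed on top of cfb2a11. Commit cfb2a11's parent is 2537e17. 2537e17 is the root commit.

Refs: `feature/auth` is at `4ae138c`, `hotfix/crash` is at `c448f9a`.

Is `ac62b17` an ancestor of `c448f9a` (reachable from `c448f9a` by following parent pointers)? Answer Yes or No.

Ancestors of c448f9a: {2537e17, c448f9a, cfb2a11}.
ac62b17 is not in that set, so it is not an ancestor of c448f9a.

No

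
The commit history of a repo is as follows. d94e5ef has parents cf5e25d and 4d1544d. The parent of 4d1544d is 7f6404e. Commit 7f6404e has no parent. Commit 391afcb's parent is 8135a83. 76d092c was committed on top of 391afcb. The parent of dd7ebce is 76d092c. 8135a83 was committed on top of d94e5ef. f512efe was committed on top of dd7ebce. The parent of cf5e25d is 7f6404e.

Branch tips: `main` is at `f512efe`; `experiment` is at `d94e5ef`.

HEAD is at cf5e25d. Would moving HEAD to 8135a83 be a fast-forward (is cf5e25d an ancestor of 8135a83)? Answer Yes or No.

Yes

A fast-forward from cf5e25d to 8135a83 is possible iff cf5e25d is an ancestor of 8135a83.
Ancestors of 8135a83: {4d1544d, 7f6404e, 8135a83, cf5e25d, d94e5ef}.
cf5e25d is among them, so fast-forward is possible.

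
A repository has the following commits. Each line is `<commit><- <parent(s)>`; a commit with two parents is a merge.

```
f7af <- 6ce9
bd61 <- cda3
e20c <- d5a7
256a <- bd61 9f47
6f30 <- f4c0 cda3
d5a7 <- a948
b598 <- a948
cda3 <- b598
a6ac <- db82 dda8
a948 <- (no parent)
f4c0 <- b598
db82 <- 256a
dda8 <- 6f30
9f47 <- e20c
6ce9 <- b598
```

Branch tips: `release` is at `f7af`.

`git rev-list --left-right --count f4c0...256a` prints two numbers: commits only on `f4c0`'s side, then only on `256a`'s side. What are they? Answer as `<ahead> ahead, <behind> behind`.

Reachable from f4c0: {a948, b598, f4c0}.
Reachable from 256a: {256a, 9f47, a948, b598, bd61, cda3, d5a7, e20c}.
Only in f4c0's history (ahead): {f4c0} — 1.
Only in 256a's history (behind): {256a, 9f47, bd61, cda3, d5a7, e20c} — 6.

1 ahead, 6 behind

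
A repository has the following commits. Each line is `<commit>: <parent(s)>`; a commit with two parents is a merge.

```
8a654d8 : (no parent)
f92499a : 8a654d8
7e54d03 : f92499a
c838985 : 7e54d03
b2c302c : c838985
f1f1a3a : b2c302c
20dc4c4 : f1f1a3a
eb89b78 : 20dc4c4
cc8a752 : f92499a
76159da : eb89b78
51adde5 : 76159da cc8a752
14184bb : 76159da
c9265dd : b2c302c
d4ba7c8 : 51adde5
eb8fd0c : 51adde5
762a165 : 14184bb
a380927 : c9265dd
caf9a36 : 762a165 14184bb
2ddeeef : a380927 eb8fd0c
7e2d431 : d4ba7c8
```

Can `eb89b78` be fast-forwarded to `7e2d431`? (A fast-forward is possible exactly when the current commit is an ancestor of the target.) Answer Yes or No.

A fast-forward from eb89b78 to 7e2d431 is possible iff eb89b78 is an ancestor of 7e2d431.
Ancestors of 7e2d431: {20dc4c4, 51adde5, 76159da, 7e2d431, 7e54d03, 8a654d8, b2c302c, c838985, cc8a752, d4ba7c8, eb89b78, f1f1a3a, f92499a}.
eb89b78 is among them, so fast-forward is possible.

Yes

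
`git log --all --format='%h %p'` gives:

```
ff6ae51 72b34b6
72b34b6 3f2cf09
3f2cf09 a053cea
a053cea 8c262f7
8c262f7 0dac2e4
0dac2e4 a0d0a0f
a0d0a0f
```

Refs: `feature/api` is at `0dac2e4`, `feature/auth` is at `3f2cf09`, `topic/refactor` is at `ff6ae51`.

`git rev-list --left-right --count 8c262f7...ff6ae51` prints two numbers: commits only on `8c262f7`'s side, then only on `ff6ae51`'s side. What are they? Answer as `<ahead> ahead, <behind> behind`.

Reachable from 8c262f7: {0dac2e4, 8c262f7, a0d0a0f}.
Reachable from ff6ae51: {0dac2e4, 3f2cf09, 72b34b6, 8c262f7, a053cea, a0d0a0f, ff6ae51}.
Only in 8c262f7's history (ahead): {} — 0.
Only in ff6ae51's history (behind): {3f2cf09, 72b34b6, a053cea, ff6ae51} — 4.

0 ahead, 4 behind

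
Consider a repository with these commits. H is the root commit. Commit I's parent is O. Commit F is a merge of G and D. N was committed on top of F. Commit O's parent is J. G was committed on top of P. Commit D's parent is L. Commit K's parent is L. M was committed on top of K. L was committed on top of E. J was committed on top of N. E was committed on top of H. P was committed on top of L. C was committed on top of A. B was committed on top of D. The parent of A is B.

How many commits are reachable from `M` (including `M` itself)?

5

Walking parent pointers from M: reachable set = {E, H, K, L, M}.
That is 5 commits.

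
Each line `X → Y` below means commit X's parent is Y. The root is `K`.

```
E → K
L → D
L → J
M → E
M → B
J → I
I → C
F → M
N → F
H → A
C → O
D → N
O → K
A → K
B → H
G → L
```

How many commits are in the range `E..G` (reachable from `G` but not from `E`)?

Reachable from G: {A, B, C, D, E, F, G, H, I, J, K, L, M, N, O}.
Reachable from E: {E, K}.
In G's history but not E's: {A, B, C, D, F, G, H, I, J, L, M, N, O} — 13 commits.

13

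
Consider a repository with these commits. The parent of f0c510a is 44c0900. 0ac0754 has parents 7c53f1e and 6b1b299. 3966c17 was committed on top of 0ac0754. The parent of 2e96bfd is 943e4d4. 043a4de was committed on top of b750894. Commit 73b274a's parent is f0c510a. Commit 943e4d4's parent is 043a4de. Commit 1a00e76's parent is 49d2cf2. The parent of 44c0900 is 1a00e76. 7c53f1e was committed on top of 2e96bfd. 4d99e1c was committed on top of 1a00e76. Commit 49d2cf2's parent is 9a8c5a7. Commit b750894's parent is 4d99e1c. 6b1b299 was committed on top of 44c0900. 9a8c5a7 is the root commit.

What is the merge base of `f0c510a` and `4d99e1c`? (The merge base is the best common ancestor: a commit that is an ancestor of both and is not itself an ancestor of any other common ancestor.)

1a00e76

Ancestors of f0c510a: {1a00e76, 44c0900, 49d2cf2, 9a8c5a7, f0c510a}.
Ancestors of 4d99e1c: {1a00e76, 49d2cf2, 4d99e1c, 9a8c5a7}.
Common ancestors: {1a00e76, 49d2cf2, 9a8c5a7}.
Among these, 1a00e76 is not an ancestor of any other common ancestor — it is the merge base.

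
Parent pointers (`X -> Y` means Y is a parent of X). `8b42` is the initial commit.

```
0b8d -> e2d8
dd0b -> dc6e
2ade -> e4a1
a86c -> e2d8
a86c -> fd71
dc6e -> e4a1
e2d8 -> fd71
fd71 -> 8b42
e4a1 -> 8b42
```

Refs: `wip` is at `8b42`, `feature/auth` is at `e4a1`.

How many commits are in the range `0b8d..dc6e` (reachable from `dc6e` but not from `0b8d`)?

2

Reachable from dc6e: {8b42, dc6e, e4a1}.
Reachable from 0b8d: {0b8d, 8b42, e2d8, fd71}.
In dc6e's history but not 0b8d's: {dc6e, e4a1} — 2 commits.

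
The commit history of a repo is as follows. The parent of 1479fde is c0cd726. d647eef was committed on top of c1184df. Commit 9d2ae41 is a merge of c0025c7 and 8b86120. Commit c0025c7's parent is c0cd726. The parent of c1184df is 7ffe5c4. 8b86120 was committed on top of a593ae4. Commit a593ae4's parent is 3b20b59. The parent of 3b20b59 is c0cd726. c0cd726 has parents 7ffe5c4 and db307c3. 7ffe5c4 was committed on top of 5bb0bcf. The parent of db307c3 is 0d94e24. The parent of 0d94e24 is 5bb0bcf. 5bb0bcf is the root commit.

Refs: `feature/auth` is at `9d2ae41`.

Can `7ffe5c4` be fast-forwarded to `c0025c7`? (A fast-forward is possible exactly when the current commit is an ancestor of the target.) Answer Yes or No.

Yes

A fast-forward from 7ffe5c4 to c0025c7 is possible iff 7ffe5c4 is an ancestor of c0025c7.
Ancestors of c0025c7: {0d94e24, 5bb0bcf, 7ffe5c4, c0025c7, c0cd726, db307c3}.
7ffe5c4 is among them, so fast-forward is possible.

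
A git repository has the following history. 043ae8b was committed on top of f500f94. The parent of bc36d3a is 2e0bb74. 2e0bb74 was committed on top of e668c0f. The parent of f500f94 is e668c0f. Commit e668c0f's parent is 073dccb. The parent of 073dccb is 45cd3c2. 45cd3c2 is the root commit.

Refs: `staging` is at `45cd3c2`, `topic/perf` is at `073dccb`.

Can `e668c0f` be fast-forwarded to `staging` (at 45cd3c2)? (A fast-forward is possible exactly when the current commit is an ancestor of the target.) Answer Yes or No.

A fast-forward from e668c0f to 45cd3c2 is possible iff e668c0f is an ancestor of 45cd3c2.
Ancestors of 45cd3c2: {45cd3c2}.
e668c0f is not among them, so fast-forward is not possible.

No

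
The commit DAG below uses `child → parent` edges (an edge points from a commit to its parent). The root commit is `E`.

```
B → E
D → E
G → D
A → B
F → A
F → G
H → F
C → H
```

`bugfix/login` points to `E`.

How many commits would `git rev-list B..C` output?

Reachable from C: {A, B, C, D, E, F, G, H}.
Reachable from B: {B, E}.
In C's history but not B's: {A, C, D, F, G, H} — 6 commits.

6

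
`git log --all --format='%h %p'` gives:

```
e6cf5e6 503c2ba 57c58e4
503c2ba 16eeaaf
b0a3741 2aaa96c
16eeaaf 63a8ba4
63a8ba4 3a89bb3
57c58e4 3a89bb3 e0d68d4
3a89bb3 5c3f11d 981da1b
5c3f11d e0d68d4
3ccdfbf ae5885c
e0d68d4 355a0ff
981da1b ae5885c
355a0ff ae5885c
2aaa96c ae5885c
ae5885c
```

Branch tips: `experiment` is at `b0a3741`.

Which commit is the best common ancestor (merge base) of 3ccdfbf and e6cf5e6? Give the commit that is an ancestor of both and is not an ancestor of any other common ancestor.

Ancestors of 3ccdfbf: {3ccdfbf, ae5885c}.
Ancestors of e6cf5e6: {16eeaaf, 355a0ff, 3a89bb3, 503c2ba, 57c58e4, 5c3f11d, 63a8ba4, 981da1b, ae5885c, e0d68d4, e6cf5e6}.
Common ancestors: {ae5885c}.
The only common ancestor is ae5885c, so it is the merge base.

ae5885c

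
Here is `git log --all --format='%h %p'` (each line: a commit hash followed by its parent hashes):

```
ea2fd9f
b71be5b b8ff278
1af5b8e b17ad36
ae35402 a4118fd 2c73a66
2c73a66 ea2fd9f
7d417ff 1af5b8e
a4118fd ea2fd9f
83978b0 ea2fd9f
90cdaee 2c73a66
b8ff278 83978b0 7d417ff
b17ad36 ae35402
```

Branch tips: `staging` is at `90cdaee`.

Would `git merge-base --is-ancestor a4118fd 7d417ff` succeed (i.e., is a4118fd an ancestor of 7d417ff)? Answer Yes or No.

Yes

Ancestors of 7d417ff (commits reachable by following parents): {1af5b8e, 2c73a66, 7d417ff, a4118fd, ae35402, b17ad36, ea2fd9f}.
a4118fd is in that set, so it is an ancestor of 7d417ff.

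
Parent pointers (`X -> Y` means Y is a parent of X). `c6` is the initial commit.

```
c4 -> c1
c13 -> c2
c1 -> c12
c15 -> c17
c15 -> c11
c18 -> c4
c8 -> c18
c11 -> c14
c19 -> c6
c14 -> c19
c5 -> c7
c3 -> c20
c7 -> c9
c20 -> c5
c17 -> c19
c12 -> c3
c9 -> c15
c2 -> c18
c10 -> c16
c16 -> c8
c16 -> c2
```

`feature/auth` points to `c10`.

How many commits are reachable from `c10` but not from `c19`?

17

Reachable from c10: {c1, c10, c11, c12, c14, c15, c16, c17, c18, c19, c2, c20, c3, c4, c5, c6, c7, c8, c9}.
Reachable from c19: {c19, c6}.
In c10's history but not c19's: {c1, c10, c11, c12, c14, c15, c16, c17, c18, c2, c20, c3, c4, c5, c7, c8, c9} — 17 commits.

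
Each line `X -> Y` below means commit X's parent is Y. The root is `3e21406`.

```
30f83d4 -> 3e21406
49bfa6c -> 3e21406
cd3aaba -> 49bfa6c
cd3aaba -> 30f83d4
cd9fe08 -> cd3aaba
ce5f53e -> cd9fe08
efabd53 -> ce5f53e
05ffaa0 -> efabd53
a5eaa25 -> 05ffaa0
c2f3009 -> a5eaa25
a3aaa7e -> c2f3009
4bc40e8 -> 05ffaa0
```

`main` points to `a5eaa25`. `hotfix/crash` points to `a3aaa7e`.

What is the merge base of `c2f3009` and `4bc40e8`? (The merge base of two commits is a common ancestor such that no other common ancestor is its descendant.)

05ffaa0

Ancestors of c2f3009: {05ffaa0, 30f83d4, 3e21406, 49bfa6c, a5eaa25, c2f3009, cd3aaba, cd9fe08, ce5f53e, efabd53}.
Ancestors of 4bc40e8: {05ffaa0, 30f83d4, 3e21406, 49bfa6c, 4bc40e8, cd3aaba, cd9fe08, ce5f53e, efabd53}.
Common ancestors: {05ffaa0, 30f83d4, 3e21406, 49bfa6c, cd3aaba, cd9fe08, ce5f53e, efabd53}.
Among these, 05ffaa0 is not an ancestor of any other common ancestor — it is the merge base.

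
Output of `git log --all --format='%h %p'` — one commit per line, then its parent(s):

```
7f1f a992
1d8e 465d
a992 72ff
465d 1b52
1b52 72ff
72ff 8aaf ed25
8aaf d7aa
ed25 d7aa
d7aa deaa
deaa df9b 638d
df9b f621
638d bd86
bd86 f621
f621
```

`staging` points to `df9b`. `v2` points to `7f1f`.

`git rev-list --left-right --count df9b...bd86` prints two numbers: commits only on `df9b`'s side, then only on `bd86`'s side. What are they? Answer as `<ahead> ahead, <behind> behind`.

Reachable from df9b: {df9b, f621}.
Reachable from bd86: {bd86, f621}.
Only in df9b's history (ahead): {df9b} — 1.
Only in bd86's history (behind): {bd86} — 1.

1 ahead, 1 behind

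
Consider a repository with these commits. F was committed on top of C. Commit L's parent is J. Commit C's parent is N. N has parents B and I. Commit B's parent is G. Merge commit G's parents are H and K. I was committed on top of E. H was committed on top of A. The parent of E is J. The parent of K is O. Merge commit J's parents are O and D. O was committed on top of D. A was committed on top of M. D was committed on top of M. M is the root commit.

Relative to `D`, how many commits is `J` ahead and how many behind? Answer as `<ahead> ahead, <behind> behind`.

Reachable from J: {D, J, M, O}.
Reachable from D: {D, M}.
Only in J's history (ahead): {J, O} — 2.
Only in D's history (behind): {} — 0.

2 ahead, 0 behind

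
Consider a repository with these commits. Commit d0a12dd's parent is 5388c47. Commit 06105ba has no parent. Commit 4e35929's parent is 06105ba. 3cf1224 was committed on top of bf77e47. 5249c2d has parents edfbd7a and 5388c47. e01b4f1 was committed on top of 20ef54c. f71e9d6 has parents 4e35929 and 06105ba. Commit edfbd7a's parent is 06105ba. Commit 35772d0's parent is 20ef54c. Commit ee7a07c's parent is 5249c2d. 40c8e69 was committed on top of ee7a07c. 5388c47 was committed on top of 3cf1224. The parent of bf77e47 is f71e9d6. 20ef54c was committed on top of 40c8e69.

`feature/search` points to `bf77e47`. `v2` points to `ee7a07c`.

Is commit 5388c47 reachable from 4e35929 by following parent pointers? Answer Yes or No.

No

Ancestors of 4e35929: {06105ba, 4e35929}.
5388c47 is not in that set, so it is not an ancestor of 4e35929.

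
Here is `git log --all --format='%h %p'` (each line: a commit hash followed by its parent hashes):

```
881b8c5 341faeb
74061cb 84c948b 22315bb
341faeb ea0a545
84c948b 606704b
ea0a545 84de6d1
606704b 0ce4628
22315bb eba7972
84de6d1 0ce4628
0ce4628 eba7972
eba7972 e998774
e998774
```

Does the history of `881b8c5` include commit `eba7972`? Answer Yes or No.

Ancestors of 881b8c5 (commits reachable by following parents): {0ce4628, 341faeb, 84de6d1, 881b8c5, e998774, ea0a545, eba7972}.
eba7972 is in that set, so it is an ancestor of 881b8c5.

Yes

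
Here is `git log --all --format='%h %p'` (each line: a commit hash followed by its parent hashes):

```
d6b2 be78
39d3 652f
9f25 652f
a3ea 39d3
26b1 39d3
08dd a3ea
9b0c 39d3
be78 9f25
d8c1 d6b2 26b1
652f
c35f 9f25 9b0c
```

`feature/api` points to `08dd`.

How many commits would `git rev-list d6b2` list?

4

Walking parent pointers from d6b2: reachable set = {652f, 9f25, be78, d6b2}.
That is 4 commits.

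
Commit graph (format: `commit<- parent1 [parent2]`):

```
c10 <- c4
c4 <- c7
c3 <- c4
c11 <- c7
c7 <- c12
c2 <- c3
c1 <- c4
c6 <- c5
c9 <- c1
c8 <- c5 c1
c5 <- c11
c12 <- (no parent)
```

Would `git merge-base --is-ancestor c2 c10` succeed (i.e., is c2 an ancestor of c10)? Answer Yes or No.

No

Ancestors of c10: {c10, c12, c4, c7}.
c2 is not in that set, so it is not an ancestor of c10.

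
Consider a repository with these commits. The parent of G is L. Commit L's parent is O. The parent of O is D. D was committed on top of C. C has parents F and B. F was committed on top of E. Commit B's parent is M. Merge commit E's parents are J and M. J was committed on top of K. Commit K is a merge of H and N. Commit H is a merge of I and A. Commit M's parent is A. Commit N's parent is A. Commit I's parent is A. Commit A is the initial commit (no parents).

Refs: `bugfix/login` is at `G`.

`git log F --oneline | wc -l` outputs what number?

Walking parent pointers from F: reachable set = {A, E, F, H, I, J, K, M, N}.
That is 9 commits.

9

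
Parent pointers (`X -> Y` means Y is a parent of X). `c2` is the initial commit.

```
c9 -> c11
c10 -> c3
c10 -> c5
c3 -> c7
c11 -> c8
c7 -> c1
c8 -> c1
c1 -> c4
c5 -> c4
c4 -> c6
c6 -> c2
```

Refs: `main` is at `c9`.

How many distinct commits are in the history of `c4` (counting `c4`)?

Walking parent pointers from c4: reachable set = {c2, c4, c6}.
That is 3 commits.

3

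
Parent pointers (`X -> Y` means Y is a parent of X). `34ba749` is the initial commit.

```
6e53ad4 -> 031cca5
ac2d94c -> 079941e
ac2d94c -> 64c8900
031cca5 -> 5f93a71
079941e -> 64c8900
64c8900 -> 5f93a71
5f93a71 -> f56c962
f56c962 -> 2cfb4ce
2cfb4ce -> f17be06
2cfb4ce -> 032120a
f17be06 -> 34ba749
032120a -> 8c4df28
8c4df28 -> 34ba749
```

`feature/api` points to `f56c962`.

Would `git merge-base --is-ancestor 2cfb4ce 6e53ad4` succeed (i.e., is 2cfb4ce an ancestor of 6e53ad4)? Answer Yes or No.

Yes

Ancestors of 6e53ad4 (commits reachable by following parents): {031cca5, 032120a, 2cfb4ce, 34ba749, 5f93a71, 6e53ad4, 8c4df28, f17be06, f56c962}.
2cfb4ce is in that set, so it is an ancestor of 6e53ad4.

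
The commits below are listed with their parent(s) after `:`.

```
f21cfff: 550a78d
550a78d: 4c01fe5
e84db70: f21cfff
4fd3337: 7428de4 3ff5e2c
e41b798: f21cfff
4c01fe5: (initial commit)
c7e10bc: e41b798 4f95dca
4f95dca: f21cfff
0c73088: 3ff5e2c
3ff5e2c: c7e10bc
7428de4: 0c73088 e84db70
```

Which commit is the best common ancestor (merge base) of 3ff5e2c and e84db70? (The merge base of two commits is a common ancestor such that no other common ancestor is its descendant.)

f21cfff

Ancestors of 3ff5e2c: {3ff5e2c, 4c01fe5, 4f95dca, 550a78d, c7e10bc, e41b798, f21cfff}.
Ancestors of e84db70: {4c01fe5, 550a78d, e84db70, f21cfff}.
Common ancestors: {4c01fe5, 550a78d, f21cfff}.
Among these, f21cfff is not an ancestor of any other common ancestor — it is the merge base.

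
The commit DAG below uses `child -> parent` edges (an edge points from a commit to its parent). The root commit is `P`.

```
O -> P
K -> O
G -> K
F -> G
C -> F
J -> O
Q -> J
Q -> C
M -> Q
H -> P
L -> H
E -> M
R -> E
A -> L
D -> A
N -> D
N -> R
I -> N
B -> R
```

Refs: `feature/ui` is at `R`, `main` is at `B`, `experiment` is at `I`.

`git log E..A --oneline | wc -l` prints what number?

3

Reachable from A: {A, H, L, P}.
Reachable from E: {C, E, F, G, J, K, M, O, P, Q}.
In A's history but not E's: {A, H, L} — 3 commits.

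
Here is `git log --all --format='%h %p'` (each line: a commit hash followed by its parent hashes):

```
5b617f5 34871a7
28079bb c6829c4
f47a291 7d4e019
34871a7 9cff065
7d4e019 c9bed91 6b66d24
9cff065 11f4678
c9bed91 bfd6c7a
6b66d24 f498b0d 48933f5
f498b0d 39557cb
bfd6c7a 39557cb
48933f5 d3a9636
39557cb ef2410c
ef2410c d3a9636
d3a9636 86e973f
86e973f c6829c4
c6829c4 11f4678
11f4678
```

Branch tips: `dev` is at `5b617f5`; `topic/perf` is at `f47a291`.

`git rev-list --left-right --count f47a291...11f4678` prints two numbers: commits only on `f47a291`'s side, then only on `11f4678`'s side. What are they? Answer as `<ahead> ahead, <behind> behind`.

12 ahead, 0 behind

Reachable from f47a291: {11f4678, 39557cb, 48933f5, 6b66d24, 7d4e019, 86e973f, bfd6c7a, c6829c4, c9bed91, d3a9636, ef2410c, f47a291, f498b0d}.
Reachable from 11f4678: {11f4678}.
Only in f47a291's history (ahead): {39557cb, 48933f5, 6b66d24, 7d4e019, 86e973f, bfd6c7a, c6829c4, c9bed91, d3a9636, ef2410c, f47a291, f498b0d} — 12.
Only in 11f4678's history (behind): {} — 0.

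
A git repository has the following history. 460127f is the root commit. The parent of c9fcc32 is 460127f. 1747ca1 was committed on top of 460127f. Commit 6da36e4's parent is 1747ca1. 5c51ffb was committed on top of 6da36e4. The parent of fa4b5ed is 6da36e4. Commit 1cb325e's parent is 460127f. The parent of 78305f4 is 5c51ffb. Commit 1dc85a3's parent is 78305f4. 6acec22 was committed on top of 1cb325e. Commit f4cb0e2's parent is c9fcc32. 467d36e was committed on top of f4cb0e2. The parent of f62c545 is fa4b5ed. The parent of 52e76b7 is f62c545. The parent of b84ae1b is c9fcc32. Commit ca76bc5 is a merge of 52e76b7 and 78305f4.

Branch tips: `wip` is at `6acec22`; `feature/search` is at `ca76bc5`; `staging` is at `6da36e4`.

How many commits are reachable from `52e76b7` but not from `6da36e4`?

3

Reachable from 52e76b7: {1747ca1, 460127f, 52e76b7, 6da36e4, f62c545, fa4b5ed}.
Reachable from 6da36e4: {1747ca1, 460127f, 6da36e4}.
In 52e76b7's history but not 6da36e4's: {52e76b7, f62c545, fa4b5ed} — 3 commits.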